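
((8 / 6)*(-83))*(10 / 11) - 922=-33746 / 33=-1022.61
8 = 8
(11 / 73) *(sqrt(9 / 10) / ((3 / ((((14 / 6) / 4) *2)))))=77 *sqrt(10) / 4380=0.06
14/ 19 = 0.74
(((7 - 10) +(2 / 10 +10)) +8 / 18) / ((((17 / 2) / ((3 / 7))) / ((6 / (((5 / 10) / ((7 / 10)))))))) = 1376 / 425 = 3.24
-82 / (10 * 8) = -41 / 40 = -1.02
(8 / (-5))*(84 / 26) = -336 / 65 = -5.17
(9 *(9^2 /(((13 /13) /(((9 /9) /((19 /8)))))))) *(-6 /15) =-11664 /95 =-122.78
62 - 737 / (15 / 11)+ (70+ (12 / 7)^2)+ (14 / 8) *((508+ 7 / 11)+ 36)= 17708923 / 32340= 547.59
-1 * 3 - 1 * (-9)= 6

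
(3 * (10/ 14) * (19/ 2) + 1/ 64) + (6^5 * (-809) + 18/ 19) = -53546971931/ 8512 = -6290762.68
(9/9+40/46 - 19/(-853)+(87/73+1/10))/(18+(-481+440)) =-45595397/329403010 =-0.14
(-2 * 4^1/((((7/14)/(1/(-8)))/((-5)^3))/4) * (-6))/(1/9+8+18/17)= 918000/1403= 654.31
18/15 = 1.20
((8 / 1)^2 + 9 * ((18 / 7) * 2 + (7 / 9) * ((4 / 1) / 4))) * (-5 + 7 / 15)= -55828 / 105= -531.70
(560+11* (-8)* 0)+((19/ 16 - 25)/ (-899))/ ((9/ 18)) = 560.05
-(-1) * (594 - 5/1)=589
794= 794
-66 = -66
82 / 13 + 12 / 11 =1058 / 143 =7.40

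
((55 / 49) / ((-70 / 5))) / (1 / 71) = -3905 / 686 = -5.69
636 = 636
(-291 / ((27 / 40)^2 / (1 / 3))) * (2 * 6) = -620800 / 243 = -2554.73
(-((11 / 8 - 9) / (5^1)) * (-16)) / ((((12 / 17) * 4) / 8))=-1037 / 15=-69.13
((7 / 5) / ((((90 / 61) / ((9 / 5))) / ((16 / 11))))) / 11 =3416 / 15125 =0.23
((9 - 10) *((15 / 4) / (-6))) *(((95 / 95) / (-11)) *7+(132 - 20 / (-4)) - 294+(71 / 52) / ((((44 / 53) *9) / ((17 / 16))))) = -98.40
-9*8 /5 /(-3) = 24 /5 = 4.80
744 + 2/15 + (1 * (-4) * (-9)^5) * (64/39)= 75727826/195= 388347.83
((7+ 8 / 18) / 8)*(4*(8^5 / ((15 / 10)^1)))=2195456 / 27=81313.19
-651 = -651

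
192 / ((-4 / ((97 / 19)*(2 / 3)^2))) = -6208 / 57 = -108.91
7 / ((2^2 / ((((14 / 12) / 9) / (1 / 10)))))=245 / 108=2.27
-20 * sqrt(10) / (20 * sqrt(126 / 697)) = -sqrt(24395) / 21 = -7.44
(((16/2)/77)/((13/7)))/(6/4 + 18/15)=80/3861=0.02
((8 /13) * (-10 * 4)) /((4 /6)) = -480 /13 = -36.92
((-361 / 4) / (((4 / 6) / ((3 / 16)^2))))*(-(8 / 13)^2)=9747 / 5408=1.80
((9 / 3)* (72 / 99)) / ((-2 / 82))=-984 / 11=-89.45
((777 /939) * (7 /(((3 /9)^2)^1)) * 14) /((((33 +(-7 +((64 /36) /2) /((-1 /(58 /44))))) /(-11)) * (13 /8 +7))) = -331691976 /8847571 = -37.49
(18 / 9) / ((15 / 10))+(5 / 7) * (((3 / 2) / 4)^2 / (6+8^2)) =25115 / 18816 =1.33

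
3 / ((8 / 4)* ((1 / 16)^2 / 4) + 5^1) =1536 / 2561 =0.60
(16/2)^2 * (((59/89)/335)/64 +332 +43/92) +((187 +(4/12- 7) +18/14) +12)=309203939747/14400645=21471.53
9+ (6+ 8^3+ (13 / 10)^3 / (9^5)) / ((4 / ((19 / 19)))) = 32713148197 / 236196000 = 138.50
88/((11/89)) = 712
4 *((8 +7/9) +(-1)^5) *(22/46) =3080/207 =14.88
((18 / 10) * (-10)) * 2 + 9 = -27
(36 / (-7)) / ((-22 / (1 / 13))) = 18 / 1001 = 0.02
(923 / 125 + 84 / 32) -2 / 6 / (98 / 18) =487441 / 49000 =9.95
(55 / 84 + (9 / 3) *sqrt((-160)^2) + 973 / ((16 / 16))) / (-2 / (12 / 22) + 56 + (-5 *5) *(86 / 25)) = -122107 / 2828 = -43.18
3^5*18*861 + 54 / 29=109214460 / 29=3766015.86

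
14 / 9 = 1.56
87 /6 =29 /2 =14.50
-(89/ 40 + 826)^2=-1097530641/ 1600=-685956.65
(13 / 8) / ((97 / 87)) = 1131 / 776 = 1.46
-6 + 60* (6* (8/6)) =474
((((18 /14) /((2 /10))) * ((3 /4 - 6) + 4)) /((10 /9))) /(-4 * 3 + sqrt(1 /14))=81 * sqrt(14) /22568 + 243 /403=0.62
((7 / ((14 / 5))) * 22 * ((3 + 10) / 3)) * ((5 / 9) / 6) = 3575 / 162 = 22.07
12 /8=3 /2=1.50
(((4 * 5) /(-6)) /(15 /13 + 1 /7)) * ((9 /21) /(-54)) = 65 /3186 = 0.02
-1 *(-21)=21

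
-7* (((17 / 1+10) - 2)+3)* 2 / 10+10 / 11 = -2106 / 55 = -38.29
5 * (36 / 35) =36 / 7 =5.14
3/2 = 1.50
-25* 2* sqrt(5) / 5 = -22.36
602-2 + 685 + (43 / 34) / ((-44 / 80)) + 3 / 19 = 4557996 / 3553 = 1282.86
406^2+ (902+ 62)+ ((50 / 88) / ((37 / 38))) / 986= 133071743675 / 802604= 165800.00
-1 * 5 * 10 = -50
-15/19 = -0.79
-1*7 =-7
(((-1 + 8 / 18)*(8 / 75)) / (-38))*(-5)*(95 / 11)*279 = -620 / 33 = -18.79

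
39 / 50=0.78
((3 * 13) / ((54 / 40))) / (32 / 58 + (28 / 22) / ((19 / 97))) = 787930 / 192267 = 4.10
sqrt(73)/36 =0.24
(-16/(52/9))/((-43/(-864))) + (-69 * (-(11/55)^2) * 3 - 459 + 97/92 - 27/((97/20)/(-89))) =-1227667913/124712900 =-9.84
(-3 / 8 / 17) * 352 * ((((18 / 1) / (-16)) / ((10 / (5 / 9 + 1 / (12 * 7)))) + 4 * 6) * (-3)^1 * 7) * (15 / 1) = 15924249 / 272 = 58545.03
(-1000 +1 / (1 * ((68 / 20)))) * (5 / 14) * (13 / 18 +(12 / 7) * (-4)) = 21895225 / 9996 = 2190.40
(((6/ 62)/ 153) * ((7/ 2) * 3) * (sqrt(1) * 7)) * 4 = 98/ 527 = 0.19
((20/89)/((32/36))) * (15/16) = 675/2848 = 0.24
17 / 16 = 1.06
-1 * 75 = -75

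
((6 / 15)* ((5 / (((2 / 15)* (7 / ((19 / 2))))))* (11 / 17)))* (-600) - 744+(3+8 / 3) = -3085085 / 357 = -8641.69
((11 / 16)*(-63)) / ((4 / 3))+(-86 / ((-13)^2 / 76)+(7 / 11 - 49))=-14220317 / 118976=-119.52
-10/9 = -1.11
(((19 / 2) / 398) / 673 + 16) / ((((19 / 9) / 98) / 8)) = 15119856108 / 2544613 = 5941.91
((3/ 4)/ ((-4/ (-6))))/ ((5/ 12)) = 27/ 10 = 2.70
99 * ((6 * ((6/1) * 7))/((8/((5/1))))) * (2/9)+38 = 3503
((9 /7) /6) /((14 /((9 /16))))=0.01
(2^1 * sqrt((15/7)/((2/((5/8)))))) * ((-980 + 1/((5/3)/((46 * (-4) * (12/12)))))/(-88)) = 1363 * sqrt(21)/308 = 20.28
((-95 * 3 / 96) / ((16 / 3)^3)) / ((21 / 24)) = -0.02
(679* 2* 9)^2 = 149377284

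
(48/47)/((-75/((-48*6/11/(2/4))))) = 9216/12925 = 0.71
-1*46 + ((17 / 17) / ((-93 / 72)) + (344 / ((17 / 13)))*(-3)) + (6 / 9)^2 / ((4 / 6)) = -1320584 / 1581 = -835.28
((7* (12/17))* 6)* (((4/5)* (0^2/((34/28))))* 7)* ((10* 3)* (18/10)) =0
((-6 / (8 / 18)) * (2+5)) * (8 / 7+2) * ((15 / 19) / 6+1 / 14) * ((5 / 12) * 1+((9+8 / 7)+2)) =-2820015 / 3724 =-757.25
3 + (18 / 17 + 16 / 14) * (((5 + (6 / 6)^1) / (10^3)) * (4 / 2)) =45018 / 14875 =3.03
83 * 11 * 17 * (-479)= -7434559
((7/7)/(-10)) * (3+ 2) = -1/2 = -0.50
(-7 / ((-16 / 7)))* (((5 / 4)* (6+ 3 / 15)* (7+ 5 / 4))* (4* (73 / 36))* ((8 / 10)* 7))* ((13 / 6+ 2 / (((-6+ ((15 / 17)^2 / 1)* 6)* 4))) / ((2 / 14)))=16436225575 / 147456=111465.29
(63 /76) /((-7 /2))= -9 /38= -0.24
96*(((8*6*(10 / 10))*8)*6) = 221184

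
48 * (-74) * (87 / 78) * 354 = -18232416 / 13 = -1402493.54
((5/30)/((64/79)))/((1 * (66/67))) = 5293/25344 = 0.21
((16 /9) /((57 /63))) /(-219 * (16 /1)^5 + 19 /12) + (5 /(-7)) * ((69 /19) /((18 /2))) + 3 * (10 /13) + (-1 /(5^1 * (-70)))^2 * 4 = 18041238193221142 /8933497835364375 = 2.02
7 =7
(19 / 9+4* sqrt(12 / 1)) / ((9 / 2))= 38 / 81+16* sqrt(3) / 9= 3.55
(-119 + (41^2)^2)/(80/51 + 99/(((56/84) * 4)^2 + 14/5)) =64272052932/262885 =244487.33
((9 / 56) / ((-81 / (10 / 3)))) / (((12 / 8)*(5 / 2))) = -1 / 567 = -0.00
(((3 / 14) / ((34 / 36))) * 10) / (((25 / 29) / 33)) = 51678 / 595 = 86.85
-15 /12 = -5 /4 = -1.25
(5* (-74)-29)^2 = 159201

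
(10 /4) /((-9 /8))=-20 /9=-2.22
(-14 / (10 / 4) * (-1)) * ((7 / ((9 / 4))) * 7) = 5488 / 45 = 121.96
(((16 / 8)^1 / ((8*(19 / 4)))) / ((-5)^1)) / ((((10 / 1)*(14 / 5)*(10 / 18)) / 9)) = -81 / 13300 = -0.01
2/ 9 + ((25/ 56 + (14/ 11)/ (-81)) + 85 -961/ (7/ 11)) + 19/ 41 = -2913182285/ 2045736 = -1424.03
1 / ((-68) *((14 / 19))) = -19 / 952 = -0.02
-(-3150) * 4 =12600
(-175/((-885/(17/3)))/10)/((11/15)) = 595/3894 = 0.15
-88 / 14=-44 / 7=-6.29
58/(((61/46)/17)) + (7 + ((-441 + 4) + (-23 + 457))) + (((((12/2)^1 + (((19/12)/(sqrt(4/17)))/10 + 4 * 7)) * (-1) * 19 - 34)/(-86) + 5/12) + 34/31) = 361 * sqrt(17)/20640 + 738609629/975756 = 757.03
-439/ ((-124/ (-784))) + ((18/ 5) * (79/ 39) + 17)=-5543911/ 2015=-2751.32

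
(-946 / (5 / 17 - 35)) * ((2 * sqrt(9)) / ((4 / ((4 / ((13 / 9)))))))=434214 / 3835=113.22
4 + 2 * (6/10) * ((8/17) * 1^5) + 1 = 473/85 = 5.56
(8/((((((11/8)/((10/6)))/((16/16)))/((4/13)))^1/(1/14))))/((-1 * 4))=-160/3003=-0.05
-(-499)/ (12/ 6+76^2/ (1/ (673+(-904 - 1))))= -499/ 1340030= -0.00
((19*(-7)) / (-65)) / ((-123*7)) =-19 / 7995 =-0.00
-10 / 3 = -3.33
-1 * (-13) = 13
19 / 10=1.90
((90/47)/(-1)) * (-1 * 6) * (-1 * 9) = -103.40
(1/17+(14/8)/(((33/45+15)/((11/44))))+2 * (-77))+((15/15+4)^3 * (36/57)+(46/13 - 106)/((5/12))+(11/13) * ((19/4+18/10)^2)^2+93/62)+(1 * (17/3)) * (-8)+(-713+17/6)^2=180346130968728703/356747040000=505529.44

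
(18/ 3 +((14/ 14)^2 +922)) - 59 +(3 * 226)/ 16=7299/ 8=912.38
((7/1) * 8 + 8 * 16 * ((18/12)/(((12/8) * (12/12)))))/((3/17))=3128/3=1042.67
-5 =-5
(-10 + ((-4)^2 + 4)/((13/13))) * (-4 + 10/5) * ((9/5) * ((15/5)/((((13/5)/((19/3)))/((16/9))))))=-6080/13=-467.69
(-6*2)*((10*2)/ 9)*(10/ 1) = -800/ 3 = -266.67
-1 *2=-2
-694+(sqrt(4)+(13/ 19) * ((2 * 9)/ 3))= -13070/ 19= -687.89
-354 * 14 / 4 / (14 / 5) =-885 / 2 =-442.50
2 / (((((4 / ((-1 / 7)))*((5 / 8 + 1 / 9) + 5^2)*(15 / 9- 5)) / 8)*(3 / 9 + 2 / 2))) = 324 / 64855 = 0.00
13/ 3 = 4.33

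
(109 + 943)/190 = 526/95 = 5.54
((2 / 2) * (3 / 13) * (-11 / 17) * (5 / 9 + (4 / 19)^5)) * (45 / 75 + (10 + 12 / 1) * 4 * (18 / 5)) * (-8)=576765826472 / 2736089395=210.80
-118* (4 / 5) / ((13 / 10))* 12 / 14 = -5664 / 91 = -62.24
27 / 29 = 0.93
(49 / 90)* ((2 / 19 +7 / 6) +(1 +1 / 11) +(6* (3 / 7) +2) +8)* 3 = 917651 / 37620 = 24.39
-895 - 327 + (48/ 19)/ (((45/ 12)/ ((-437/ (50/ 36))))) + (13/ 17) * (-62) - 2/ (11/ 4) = -34644252/ 23375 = -1482.11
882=882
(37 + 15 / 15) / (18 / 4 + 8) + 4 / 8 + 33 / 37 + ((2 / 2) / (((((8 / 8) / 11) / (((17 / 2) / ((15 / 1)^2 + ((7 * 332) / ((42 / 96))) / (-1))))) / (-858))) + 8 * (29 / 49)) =11499262687 / 461136550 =24.94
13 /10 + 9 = 103 /10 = 10.30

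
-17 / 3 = -5.67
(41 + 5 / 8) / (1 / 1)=333 / 8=41.62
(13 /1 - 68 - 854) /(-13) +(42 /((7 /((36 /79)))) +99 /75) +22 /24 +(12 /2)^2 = 34166417 /308100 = 110.89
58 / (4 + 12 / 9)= 87 / 8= 10.88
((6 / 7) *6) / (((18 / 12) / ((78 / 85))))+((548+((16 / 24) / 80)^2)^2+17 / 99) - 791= 81299004785626909 / 271434240000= 299516.39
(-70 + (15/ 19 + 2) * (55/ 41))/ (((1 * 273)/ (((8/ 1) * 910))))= -1376400/ 779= -1766.88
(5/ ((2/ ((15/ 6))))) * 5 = 31.25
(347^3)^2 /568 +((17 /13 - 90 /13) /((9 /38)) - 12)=204250303478244589 /66456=3073466706967.69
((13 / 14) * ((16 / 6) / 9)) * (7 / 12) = 13 / 81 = 0.16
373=373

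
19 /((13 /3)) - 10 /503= 28541 /6539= 4.36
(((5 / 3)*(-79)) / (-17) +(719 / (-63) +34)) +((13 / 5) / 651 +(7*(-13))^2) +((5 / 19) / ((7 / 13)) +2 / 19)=26216618047 / 3154095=8311.93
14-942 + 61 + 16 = -851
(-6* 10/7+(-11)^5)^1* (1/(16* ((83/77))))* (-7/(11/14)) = 55243433/664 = 83197.94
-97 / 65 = -1.49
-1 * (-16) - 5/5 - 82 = -67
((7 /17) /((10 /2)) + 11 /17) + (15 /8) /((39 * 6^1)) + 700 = 37167113 /53040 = 700.74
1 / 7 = 0.14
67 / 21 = 3.19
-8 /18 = -4 /9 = -0.44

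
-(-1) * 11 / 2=11 / 2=5.50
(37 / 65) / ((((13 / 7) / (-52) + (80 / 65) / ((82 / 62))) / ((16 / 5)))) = 679616 / 333875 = 2.04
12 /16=3 /4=0.75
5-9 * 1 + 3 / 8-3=-53 / 8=-6.62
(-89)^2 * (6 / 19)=47526 / 19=2501.37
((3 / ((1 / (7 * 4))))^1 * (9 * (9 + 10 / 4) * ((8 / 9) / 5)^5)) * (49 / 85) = 517013504 / 580921875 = 0.89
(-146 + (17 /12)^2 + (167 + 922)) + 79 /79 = 136225 /144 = 946.01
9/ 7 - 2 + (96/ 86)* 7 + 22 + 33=18692/ 301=62.10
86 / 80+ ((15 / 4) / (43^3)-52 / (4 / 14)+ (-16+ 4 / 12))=-1875649187 / 9540840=-196.59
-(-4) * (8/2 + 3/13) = 220/13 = 16.92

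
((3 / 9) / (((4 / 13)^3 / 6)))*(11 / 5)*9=217503 / 160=1359.39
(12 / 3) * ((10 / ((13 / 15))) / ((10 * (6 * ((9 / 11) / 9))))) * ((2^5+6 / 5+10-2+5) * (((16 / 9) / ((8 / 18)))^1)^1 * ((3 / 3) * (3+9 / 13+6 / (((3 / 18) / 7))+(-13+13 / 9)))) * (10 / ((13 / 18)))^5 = 12190841716838400000 / 62748517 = 194280953553.67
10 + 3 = 13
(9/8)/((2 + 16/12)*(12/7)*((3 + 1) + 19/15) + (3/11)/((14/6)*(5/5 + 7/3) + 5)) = 239085/6400376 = 0.04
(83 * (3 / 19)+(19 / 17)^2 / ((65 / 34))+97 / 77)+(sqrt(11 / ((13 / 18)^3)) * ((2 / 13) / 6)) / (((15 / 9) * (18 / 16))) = 48 * sqrt(286) / 10985+24278966 / 1616615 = 15.09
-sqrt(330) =-18.17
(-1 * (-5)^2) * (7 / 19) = -175 / 19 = -9.21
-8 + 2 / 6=-23 / 3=-7.67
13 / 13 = 1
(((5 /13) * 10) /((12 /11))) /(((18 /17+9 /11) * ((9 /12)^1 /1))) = 102850 /41067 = 2.50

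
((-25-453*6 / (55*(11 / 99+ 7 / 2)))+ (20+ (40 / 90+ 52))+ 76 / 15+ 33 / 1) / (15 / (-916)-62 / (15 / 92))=-2116879664 / 11207815905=-0.19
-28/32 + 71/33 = 337/264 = 1.28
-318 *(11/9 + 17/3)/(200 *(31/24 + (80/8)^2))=-6572/60775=-0.11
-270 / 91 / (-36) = 15 / 182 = 0.08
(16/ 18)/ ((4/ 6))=4/ 3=1.33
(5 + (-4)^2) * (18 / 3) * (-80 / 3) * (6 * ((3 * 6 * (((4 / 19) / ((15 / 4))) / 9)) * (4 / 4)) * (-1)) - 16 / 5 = 214736 / 95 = 2260.38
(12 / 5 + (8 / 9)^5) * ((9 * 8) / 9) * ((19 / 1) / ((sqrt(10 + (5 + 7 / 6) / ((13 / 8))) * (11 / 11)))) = 66304528 * sqrt(20982) / 79420905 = 120.93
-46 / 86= -23 / 43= -0.53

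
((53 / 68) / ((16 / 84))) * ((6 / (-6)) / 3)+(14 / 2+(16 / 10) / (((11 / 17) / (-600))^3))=-461837719559577 / 362032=-1275682037.94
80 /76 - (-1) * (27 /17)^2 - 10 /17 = 2.99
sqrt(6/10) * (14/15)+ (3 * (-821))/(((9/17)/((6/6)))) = -13957/3+ 14 * sqrt(15)/75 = -4651.61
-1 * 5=-5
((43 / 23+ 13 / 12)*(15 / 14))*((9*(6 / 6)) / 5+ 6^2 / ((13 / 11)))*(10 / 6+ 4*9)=64374405 / 16744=3844.63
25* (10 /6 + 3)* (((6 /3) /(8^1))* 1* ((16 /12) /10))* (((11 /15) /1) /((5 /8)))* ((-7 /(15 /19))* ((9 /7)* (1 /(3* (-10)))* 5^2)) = 5852 /135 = 43.35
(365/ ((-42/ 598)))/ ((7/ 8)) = -873080/ 147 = -5939.32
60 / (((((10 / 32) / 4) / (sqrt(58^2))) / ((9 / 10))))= 200448 / 5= 40089.60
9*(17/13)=153/13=11.77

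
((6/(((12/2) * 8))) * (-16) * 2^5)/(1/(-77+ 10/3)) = 14144/3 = 4714.67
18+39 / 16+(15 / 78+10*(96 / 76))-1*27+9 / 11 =307763 / 43472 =7.08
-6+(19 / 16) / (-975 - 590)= -150259 / 25040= -6.00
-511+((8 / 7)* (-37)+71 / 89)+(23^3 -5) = 7232726 / 623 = 11609.51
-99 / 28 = -3.54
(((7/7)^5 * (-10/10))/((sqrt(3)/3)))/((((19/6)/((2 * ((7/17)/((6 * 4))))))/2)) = -7 * sqrt(3)/323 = -0.04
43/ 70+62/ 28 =99/ 35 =2.83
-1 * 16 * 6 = -96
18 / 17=1.06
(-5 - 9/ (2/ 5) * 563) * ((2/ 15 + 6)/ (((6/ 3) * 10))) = -116587/ 30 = -3886.23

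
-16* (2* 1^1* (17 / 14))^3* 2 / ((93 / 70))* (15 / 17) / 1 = -462400 / 1519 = -304.41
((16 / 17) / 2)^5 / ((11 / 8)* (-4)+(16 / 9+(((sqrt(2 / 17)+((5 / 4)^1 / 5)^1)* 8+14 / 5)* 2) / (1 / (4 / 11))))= 7428833280 / 5467593938263+186856243200* sqrt(34) / 92949096950471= 0.01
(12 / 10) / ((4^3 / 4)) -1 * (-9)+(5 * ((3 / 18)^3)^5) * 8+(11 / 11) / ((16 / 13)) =2905596271897 / 293865615360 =9.89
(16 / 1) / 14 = 8 / 7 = 1.14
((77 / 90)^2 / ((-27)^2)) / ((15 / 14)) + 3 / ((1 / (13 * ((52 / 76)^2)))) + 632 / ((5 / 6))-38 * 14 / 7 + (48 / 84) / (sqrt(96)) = sqrt(6) / 42 + 11201790382033 / 15987516750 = 700.72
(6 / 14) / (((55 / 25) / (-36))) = -540 / 77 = -7.01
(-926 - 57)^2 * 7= 6764023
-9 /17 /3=-3 /17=-0.18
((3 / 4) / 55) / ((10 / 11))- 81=-16197 / 200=-80.98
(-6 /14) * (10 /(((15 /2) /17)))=-68 /7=-9.71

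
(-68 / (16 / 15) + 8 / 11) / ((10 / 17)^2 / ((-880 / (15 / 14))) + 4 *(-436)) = 11219558 / 310473931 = 0.04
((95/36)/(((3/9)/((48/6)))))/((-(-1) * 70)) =19/21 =0.90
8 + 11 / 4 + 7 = 17.75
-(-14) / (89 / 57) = 798 / 89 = 8.97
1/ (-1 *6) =-1/ 6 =-0.17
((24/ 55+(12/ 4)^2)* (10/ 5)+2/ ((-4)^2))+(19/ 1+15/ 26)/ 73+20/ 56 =57356597/ 2922920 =19.62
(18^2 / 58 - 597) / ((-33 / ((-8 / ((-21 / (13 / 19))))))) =4.67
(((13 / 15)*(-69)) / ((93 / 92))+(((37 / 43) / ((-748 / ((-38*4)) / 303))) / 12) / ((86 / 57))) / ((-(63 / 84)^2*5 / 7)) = 1012565677228 / 7235090775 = 139.95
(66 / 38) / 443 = 33 / 8417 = 0.00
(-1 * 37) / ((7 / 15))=-555 / 7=-79.29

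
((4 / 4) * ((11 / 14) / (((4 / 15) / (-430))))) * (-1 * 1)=35475 / 28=1266.96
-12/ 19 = -0.63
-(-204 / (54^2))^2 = -289 / 59049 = -0.00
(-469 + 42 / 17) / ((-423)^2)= -0.00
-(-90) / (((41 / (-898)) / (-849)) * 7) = 68616180 / 287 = 239080.77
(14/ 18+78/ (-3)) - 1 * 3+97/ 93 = -7583/ 279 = -27.18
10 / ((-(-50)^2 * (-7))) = 1 / 1750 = 0.00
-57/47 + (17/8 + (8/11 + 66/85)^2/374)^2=267588838894208136567/80391010645392920000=3.33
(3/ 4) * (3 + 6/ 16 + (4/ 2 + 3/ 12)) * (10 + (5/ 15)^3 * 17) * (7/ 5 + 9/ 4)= 20951/ 128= 163.68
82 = 82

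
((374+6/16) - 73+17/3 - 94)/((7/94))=240311/84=2860.85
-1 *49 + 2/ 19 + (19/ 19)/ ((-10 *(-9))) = -83591/ 1710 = -48.88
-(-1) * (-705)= -705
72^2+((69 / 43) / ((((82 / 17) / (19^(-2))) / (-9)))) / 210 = 461904868161 / 89102020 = 5184.00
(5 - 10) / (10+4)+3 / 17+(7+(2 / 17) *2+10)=4059 / 238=17.05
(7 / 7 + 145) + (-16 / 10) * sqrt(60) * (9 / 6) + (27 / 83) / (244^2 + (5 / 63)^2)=2863464227425 / 19612767947 -24 * sqrt(15) / 5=127.41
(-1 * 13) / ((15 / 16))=-208 / 15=-13.87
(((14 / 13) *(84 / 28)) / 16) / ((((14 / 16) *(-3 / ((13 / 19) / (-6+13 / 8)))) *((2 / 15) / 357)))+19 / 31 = 19333 / 589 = 32.82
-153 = -153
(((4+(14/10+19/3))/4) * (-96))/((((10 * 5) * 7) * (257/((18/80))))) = -0.00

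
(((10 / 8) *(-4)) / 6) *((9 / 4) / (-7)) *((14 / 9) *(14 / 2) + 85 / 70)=7625 / 2352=3.24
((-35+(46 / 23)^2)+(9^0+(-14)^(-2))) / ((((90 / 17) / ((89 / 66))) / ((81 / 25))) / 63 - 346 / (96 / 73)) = 960652116 / 8425869557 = 0.11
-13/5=-2.60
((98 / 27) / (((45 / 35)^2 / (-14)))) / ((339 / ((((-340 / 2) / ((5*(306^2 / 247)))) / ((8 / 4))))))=4151329 / 1020898161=0.00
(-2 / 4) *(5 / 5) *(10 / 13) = -5 / 13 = -0.38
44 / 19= 2.32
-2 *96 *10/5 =-384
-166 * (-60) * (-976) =-9720960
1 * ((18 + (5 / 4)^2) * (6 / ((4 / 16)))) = 469.50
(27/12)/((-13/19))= -171/52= -3.29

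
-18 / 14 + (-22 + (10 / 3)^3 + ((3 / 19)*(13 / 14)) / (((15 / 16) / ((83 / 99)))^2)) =13.87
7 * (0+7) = 49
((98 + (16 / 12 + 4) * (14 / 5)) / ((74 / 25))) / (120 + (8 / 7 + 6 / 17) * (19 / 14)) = 320705 / 1025751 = 0.31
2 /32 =0.06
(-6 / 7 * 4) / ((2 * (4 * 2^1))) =-3 / 14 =-0.21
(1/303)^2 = 0.00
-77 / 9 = -8.56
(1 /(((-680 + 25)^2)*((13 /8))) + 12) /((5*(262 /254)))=8499844316 /3653147875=2.33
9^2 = 81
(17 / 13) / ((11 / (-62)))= -7.37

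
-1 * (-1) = 1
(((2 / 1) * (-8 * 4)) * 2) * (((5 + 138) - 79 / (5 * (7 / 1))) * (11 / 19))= -6935808 / 665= -10429.79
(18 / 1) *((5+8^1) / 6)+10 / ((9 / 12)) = 157 / 3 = 52.33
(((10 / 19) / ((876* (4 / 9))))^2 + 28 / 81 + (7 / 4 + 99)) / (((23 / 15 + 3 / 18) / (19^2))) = 5041044378725 / 234817056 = 21467.97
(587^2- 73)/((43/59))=20325264/43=472680.56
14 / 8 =1.75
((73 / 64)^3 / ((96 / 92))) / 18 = 8947391 / 113246208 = 0.08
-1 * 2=-2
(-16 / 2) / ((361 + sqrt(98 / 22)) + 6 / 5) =-398420 / 18037853 + 700 *sqrt(11) / 18037853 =-0.02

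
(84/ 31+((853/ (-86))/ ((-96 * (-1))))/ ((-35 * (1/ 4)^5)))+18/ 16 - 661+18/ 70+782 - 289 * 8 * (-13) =33797756837/ 1119720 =30184.11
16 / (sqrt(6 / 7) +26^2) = 37856 / 1599413 -8 * sqrt(42) / 1599413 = 0.02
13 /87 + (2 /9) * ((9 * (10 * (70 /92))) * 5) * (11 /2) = 837674 /2001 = 418.63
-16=-16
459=459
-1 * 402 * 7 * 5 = -14070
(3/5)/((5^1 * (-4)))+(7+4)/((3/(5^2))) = 27491/300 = 91.64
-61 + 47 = -14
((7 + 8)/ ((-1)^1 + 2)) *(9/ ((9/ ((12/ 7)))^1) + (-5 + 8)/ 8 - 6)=-3285/ 56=-58.66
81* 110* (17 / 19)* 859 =130112730 / 19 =6848038.42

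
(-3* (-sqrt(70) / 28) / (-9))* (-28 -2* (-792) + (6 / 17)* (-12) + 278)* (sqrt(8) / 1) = -31106* sqrt(35) / 357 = -515.48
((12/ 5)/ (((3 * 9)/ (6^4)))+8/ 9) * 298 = 34594.49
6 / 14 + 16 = 115 / 7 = 16.43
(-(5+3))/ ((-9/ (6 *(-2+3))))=16/ 3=5.33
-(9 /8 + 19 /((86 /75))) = -6087 /344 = -17.69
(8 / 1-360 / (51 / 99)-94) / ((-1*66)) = 6671 / 561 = 11.89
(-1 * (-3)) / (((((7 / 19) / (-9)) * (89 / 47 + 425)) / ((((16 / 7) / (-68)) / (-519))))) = -141 / 12681592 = -0.00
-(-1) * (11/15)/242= 1/330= 0.00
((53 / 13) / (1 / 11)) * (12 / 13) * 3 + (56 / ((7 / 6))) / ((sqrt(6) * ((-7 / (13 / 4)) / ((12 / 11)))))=114.26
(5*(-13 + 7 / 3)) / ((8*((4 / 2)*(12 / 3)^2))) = -5 / 24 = -0.21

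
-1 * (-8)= 8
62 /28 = 31 /14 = 2.21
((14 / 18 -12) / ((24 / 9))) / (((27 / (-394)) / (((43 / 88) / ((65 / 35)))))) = 5988997 / 370656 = 16.16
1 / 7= 0.14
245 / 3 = 81.67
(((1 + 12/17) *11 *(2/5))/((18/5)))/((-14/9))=-319/238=-1.34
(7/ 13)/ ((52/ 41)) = 287/ 676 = 0.42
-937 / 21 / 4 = -937 / 84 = -11.15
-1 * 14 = -14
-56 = -56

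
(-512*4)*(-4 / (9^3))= 8192 / 729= 11.24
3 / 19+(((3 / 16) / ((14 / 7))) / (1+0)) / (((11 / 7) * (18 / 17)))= 8597 / 40128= 0.21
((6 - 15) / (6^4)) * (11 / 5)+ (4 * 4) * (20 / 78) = 38257 / 9360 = 4.09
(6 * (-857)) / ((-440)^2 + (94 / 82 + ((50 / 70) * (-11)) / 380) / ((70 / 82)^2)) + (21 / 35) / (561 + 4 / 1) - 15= -1785182433114452 / 118810202617075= -15.03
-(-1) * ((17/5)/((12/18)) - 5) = 1/10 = 0.10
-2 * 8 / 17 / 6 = -8 / 51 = -0.16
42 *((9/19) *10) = 3780/19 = 198.95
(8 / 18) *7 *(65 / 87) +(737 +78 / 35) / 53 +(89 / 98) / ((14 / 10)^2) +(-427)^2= 181687647868159 / 996390990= 182345.74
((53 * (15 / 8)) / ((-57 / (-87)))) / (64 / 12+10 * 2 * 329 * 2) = 69165 / 6003392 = 0.01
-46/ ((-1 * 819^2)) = 46/ 670761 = 0.00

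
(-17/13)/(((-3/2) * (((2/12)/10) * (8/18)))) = 1530/13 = 117.69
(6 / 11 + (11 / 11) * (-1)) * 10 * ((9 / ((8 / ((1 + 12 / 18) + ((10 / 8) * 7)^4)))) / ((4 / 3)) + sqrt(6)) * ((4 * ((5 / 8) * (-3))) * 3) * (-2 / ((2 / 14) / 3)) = -957483331875 / 45056 - 47250 * sqrt(6) / 11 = -21261483.41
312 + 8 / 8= 313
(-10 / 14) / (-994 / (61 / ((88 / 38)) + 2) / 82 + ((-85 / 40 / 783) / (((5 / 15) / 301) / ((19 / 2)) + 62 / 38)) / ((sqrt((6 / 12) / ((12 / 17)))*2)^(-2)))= 3091608788400 / 1871673745571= 1.65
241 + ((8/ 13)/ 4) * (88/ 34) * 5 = 53701/ 221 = 242.99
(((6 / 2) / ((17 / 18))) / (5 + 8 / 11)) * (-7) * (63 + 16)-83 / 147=-767869 / 2499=-307.27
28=28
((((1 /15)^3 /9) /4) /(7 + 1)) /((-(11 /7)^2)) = -49 /117612000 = -0.00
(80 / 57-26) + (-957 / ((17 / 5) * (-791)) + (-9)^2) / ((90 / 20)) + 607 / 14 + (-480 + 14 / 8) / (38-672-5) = 37.59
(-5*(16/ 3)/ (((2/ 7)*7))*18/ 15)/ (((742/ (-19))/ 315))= 6840/ 53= 129.06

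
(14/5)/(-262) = -7/655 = -0.01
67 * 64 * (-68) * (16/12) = -1166336/3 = -388778.67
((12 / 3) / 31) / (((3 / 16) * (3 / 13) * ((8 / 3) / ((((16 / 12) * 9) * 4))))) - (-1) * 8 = 1912 / 31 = 61.68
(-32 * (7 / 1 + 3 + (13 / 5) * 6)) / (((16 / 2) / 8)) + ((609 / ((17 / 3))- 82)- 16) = -68827 / 85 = -809.73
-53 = -53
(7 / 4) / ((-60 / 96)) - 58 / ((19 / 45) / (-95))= 65236 / 5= 13047.20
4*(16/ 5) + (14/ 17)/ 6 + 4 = 4319/ 255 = 16.94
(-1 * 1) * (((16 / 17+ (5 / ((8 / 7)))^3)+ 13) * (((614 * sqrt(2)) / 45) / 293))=-6.43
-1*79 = -79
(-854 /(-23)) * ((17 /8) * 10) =36295 /46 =789.02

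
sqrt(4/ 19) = 2 * sqrt(19)/ 19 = 0.46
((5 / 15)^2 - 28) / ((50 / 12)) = -502 / 75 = -6.69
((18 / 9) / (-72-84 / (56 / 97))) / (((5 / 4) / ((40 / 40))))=-16 / 2175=-0.01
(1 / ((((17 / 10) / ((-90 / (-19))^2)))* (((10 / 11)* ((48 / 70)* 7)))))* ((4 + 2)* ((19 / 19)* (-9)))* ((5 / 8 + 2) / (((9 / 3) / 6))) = -21049875 / 24548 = -857.50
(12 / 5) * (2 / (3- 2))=24 / 5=4.80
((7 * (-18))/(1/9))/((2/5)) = -2835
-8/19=-0.42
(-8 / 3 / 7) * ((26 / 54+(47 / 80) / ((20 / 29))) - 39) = 232457 / 16200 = 14.35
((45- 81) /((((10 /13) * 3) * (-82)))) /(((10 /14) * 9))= 91 /3075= 0.03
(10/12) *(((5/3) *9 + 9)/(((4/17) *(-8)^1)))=-85/8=-10.62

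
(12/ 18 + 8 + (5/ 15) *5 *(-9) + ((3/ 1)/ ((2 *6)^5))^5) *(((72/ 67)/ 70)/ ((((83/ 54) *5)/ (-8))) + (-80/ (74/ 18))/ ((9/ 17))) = 2057575925518631211069011655737089/ 8834817093379369553591952998400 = 232.89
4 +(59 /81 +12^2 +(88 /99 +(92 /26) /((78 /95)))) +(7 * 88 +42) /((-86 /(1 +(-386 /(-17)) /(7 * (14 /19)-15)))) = 306747863437 /1871245233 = 163.93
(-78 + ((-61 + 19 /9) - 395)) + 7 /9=-4780 /9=-531.11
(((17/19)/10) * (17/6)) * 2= 289/570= 0.51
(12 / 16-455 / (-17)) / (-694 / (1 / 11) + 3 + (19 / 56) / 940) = -0.00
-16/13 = -1.23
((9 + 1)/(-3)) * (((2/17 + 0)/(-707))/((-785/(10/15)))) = -8/16982847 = -0.00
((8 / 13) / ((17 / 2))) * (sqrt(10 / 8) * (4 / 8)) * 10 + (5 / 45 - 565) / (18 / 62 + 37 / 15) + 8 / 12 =-392728 / 1923 + 40 * sqrt(5) / 221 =-203.82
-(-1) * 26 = 26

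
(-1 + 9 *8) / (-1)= -71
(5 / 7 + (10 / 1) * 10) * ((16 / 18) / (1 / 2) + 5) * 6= 28670 / 7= 4095.71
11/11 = 1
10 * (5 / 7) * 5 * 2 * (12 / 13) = 6000 / 91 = 65.93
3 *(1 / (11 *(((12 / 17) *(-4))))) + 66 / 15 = 3787 / 880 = 4.30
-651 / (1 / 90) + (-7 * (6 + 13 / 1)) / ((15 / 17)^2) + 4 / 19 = -251201653 / 4275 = -58760.62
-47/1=-47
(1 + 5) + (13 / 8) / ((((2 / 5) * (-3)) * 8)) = 2239 / 384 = 5.83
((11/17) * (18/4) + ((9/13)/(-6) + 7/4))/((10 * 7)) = 4019/61880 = 0.06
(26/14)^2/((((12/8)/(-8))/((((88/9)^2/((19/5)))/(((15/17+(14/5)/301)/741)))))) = -4974767283200/12934971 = -384598.26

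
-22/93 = -0.24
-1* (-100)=100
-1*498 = -498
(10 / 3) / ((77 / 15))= 50 / 77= 0.65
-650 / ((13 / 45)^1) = -2250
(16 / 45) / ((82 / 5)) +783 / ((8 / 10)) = 1444667 / 1476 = 978.77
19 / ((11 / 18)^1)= 342 / 11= 31.09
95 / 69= 1.38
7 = 7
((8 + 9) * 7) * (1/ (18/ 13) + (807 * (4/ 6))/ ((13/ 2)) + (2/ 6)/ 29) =67431469/ 6786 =9936.85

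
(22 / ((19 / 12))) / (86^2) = 66 / 35131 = 0.00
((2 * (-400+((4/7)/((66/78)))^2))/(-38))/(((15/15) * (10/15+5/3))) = 7106688/788557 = 9.01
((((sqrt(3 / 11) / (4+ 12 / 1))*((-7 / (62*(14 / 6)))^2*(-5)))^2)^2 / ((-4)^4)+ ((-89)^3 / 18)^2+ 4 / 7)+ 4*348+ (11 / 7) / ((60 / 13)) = 1927468412401451490619909325208429659 / 1256584925580138160859381760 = 1533894266.25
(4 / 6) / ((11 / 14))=28 / 33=0.85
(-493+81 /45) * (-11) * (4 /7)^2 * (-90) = -7780608 /49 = -158787.92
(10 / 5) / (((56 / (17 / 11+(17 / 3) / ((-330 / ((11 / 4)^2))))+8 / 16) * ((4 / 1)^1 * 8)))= 22423 / 14372024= 0.00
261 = 261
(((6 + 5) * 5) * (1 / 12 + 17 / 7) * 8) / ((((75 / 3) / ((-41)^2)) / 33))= 85835222 / 35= 2452434.91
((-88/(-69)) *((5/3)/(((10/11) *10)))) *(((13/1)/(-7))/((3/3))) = -3146/7245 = -0.43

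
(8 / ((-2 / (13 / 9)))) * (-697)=36244 / 9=4027.11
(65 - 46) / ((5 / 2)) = 38 / 5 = 7.60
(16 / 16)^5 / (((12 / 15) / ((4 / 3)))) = 5 / 3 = 1.67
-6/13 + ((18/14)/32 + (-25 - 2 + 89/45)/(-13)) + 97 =12907889/131040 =98.50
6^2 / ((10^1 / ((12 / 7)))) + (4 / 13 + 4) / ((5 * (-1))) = 5.31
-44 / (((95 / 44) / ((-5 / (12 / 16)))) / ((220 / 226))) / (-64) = -2.07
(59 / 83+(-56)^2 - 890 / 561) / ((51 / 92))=13430233324 / 2374713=5655.52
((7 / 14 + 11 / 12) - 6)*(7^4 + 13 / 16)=-2113595 / 192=-11008.31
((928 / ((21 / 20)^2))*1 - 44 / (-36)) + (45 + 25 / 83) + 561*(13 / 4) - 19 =131404613 / 48804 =2692.50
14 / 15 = 0.93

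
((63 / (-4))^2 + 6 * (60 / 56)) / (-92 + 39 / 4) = -28503 / 9212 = -3.09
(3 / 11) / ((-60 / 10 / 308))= -14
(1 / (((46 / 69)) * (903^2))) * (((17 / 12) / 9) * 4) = 17 / 14677362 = 0.00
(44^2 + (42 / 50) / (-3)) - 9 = 48168 / 25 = 1926.72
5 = 5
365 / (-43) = -365 / 43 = -8.49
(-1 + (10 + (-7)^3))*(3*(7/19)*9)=-63126/19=-3322.42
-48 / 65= -0.74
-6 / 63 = -2 / 21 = -0.10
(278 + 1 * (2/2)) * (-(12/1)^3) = -482112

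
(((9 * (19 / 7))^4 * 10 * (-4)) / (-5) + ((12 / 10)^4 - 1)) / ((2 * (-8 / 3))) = -12825546048213 / 24010000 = -534175.18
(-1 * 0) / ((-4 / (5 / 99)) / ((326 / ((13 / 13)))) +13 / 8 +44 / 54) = 0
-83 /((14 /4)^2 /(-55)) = 18260 /49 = 372.65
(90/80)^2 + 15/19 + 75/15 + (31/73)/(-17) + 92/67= 849625633/101106752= 8.40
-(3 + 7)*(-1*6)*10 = 600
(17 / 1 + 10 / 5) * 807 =15333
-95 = -95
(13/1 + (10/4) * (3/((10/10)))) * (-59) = -2419/2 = -1209.50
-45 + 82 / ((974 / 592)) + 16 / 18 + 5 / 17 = 448768 / 74511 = 6.02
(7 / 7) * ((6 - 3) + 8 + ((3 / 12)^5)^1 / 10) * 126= 7096383 / 5120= 1386.01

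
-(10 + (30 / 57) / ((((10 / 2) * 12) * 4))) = -4561 / 456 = -10.00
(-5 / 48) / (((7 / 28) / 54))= -45 / 2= -22.50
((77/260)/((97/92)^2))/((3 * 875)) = 23276/229344375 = 0.00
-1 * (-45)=45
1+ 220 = 221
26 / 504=13 / 252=0.05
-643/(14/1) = -643/14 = -45.93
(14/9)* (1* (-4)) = -56/9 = -6.22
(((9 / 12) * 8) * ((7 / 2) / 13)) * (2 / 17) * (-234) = -756 / 17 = -44.47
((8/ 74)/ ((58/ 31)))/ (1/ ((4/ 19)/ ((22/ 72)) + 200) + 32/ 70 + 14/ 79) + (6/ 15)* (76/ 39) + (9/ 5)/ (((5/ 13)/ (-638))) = -2984.97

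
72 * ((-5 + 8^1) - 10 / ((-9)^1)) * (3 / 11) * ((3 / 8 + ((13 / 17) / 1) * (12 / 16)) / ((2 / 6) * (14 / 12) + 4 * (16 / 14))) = 1804194 / 116875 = 15.44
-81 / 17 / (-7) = 81 / 119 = 0.68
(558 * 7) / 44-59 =29.77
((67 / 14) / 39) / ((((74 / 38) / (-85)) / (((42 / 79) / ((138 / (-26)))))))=108205 / 201687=0.54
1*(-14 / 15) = -14 / 15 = -0.93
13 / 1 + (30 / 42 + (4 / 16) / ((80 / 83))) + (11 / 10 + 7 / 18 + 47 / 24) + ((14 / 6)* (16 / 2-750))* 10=-69737119 / 4032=-17295.91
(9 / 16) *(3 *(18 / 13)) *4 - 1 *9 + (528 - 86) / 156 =124 / 39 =3.18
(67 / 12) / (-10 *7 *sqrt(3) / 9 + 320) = 469 *sqrt(3) / 1103960 + 2412 / 137995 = 0.02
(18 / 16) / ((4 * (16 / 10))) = 45 / 256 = 0.18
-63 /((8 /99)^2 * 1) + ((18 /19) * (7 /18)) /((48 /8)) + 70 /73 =-2568991831 /266304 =-9646.84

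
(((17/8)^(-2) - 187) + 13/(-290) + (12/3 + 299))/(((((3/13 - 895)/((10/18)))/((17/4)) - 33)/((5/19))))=-632889595/8528035278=-0.07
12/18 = 2/3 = 0.67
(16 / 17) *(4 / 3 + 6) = 352 / 51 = 6.90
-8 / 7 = -1.14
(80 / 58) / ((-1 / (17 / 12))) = -1.95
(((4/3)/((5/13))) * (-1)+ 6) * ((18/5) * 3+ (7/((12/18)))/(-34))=22591/850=26.58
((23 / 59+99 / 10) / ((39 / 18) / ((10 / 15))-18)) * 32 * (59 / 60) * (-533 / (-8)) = -6471686 / 4425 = -1462.53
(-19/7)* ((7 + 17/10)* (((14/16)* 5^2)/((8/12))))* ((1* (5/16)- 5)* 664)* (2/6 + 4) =668845125/64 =10450705.08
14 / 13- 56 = -714 / 13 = -54.92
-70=-70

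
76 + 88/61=4724/61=77.44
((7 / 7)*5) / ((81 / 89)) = 445 / 81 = 5.49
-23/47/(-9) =0.05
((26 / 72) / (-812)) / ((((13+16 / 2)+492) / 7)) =-13 / 2142288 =-0.00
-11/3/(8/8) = -3.67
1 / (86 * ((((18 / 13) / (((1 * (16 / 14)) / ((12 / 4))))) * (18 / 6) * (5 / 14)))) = 52 / 17415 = 0.00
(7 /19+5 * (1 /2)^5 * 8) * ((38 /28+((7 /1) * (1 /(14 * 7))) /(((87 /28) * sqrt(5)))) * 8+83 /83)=164 * sqrt(5) /2755+10209 /532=19.32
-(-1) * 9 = 9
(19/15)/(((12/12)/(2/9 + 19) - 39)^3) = -98376623/4588643089080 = -0.00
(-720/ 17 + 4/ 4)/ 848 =-703/ 14416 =-0.05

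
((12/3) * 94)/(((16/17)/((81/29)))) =64719/58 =1115.84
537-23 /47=25216 /47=536.51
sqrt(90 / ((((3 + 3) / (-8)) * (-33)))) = 1.91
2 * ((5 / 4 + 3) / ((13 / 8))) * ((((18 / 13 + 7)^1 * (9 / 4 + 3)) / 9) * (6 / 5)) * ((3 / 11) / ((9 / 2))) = 51884 / 27885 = 1.86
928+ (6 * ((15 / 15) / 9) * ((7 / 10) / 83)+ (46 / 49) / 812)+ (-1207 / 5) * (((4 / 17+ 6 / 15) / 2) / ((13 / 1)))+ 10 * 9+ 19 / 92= 74968402448903 / 74056409700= 1012.31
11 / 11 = 1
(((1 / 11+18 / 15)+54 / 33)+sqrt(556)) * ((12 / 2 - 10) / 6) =-4 * sqrt(139) / 3 - 322 / 165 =-17.67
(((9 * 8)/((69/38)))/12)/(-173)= -76/3979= -0.02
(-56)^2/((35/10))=896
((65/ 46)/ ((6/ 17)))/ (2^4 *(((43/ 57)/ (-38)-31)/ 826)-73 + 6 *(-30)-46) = -164747765/ 12328476284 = -0.01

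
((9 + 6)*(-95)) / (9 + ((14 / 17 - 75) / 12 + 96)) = -15300 / 1061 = -14.42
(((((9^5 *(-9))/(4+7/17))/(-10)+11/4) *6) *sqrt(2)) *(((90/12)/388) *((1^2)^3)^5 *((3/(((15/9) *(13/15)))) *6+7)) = 13717497321 *sqrt(2)/504400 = 38460.49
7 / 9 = 0.78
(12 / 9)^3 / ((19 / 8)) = 512 / 513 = 1.00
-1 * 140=-140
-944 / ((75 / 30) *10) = -944 / 25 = -37.76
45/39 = 15/13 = 1.15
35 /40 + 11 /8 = 9 /4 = 2.25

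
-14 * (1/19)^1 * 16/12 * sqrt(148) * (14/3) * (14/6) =-10976 * sqrt(37)/513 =-130.15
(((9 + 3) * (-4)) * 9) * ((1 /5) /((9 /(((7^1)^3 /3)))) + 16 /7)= -72976 /35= -2085.03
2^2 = 4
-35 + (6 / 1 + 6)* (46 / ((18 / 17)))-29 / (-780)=379369 / 780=486.37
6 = 6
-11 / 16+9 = 133 / 16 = 8.31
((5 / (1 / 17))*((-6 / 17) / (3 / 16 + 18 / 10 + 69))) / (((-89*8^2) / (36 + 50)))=0.01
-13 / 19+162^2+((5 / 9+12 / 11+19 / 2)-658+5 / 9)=96295981 / 3762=25597.02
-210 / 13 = -16.15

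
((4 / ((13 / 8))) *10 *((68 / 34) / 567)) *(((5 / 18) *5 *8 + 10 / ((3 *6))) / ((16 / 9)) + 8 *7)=440 / 81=5.43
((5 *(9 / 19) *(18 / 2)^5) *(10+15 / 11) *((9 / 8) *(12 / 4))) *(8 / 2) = 8968066875 / 418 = 21454705.44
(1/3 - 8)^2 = 529/9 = 58.78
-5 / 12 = -0.42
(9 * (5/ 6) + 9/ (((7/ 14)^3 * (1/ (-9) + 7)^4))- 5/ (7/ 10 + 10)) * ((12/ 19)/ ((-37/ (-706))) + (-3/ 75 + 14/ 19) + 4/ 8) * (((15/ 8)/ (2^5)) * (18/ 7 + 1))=65896128671535/ 3364512601856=19.59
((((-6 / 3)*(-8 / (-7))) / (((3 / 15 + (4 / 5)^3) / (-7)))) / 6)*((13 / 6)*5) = 32500 / 801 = 40.57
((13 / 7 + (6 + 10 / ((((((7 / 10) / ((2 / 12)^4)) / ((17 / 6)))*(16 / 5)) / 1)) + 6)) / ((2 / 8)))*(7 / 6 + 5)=111710881 / 326592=342.05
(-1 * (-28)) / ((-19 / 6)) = -168 / 19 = -8.84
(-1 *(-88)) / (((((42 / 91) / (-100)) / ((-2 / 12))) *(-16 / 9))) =-3575 / 2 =-1787.50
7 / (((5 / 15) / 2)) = 42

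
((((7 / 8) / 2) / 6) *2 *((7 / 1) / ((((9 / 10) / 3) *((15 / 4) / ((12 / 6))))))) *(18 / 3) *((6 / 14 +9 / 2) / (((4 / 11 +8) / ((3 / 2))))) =77 / 8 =9.62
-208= -208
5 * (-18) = -90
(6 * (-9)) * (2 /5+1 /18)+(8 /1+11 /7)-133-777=-32376 /35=-925.03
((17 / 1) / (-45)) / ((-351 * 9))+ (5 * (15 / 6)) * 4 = 7107767 / 142155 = 50.00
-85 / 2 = -42.50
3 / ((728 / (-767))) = -177 / 56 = -3.16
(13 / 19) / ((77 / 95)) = 0.84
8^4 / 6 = 2048 / 3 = 682.67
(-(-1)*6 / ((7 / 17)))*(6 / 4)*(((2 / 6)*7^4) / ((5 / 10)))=34986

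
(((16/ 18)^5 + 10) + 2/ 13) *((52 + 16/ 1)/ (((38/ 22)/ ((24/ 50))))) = 24595592384/ 121542525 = 202.36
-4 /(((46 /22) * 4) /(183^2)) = -368379 /23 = -16016.48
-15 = -15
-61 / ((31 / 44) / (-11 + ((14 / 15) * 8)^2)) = -27025196 / 6975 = -3874.58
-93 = -93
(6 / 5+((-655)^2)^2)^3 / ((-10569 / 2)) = -1180026329508940776413465000000.00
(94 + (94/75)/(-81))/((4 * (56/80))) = 285478/8505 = 33.57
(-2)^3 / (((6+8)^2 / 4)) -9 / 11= -529 / 539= -0.98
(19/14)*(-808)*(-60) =460560/7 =65794.29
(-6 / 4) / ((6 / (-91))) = 91 / 4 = 22.75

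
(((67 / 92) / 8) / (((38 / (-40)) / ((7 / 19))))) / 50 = -469 / 664240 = -0.00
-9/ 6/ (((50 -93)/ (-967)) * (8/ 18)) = -26109/ 344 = -75.90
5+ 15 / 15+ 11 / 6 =7.83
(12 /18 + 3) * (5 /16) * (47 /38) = 2585 /1824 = 1.42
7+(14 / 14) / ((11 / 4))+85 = 1016 / 11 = 92.36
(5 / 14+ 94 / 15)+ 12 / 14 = 1571 / 210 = 7.48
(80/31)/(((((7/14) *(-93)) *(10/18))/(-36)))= 3456/961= 3.60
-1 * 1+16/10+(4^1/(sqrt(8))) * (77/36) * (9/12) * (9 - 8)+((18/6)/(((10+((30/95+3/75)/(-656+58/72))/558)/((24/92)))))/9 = 121561489589/199708161190+77 * sqrt(2)/48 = 2.88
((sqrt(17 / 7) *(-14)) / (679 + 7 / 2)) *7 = -4 *sqrt(119) / 195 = -0.22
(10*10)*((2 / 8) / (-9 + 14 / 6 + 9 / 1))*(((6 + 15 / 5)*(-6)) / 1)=-4050 / 7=-578.57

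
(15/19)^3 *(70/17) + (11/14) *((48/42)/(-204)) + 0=34653301/17140641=2.02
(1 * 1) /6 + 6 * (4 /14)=79 /42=1.88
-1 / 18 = -0.06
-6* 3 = -18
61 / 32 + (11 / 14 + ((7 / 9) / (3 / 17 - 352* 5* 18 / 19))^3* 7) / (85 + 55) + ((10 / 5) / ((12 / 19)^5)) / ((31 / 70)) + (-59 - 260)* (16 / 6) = -103741328736891097143825469 / 129061149454327351613184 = -803.82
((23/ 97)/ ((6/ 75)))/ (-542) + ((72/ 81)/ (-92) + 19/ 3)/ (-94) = -74413541/ 1022984892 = -0.07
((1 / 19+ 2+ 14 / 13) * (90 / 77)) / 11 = 69570 / 209209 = 0.33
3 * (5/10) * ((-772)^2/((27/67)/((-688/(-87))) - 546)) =-13736239232/8388689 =-1637.47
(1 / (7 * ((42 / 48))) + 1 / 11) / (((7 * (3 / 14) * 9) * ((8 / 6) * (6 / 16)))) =548 / 14553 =0.04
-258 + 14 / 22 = -2831 / 11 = -257.36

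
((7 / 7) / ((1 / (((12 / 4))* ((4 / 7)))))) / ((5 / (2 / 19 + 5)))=1164 / 665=1.75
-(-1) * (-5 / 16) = -5 / 16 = -0.31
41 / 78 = 0.53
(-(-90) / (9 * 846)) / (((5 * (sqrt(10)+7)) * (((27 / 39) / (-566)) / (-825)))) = 1089550 / 3807-155650 * sqrt(10) / 3807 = 156.91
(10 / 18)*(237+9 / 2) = 805 / 6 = 134.17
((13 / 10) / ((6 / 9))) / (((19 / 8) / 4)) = 312 / 95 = 3.28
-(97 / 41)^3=-13.24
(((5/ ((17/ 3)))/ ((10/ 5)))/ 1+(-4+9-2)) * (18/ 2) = 1053/ 34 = 30.97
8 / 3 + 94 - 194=-292 / 3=-97.33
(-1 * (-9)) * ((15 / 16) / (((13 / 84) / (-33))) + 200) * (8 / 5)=18 / 13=1.38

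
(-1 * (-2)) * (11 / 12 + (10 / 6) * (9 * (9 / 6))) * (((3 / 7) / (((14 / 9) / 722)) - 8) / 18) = 2628755 / 5292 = 496.74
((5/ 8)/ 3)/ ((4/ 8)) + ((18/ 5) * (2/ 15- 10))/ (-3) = 3677/ 300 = 12.26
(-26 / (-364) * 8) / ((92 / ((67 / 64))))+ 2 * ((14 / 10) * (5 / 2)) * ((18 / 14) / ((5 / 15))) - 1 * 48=-216317 / 10304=-20.99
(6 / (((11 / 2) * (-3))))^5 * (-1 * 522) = 3.32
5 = 5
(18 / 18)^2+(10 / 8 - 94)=-367 / 4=-91.75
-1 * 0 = 0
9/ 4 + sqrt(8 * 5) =9/ 4 + 2 * sqrt(10) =8.57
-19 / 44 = -0.43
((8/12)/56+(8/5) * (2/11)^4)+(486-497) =-67557463/6149220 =-10.99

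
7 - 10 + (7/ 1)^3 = 340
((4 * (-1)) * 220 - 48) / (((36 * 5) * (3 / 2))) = -464 / 135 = -3.44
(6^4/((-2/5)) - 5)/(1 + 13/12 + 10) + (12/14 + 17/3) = -159575/609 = -262.03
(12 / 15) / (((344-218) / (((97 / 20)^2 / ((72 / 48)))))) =0.10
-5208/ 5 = -1041.60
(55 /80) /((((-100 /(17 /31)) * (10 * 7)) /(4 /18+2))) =-187 /1562400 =-0.00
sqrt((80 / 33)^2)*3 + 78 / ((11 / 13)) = 1094 / 11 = 99.45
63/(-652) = -0.10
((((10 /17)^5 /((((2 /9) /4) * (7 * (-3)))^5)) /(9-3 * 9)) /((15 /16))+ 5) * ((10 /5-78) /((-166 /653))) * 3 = 8885677244873790 /1980673537717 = 4486.19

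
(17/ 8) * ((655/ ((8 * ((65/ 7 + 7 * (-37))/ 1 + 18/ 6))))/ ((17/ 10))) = -22925/ 55264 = -0.41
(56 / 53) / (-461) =-56 / 24433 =-0.00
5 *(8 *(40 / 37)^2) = 64000 / 1369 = 46.75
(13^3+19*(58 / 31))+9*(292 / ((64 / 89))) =2920007 / 496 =5887.11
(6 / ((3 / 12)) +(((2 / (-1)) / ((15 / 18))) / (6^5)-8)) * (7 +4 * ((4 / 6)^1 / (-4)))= 984941 / 9720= 101.33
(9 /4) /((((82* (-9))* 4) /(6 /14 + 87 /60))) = -263 /183680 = -0.00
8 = 8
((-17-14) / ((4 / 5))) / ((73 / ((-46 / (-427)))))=-0.06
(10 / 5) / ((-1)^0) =2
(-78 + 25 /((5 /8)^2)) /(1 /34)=-476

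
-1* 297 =-297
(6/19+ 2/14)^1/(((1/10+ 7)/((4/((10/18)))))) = 0.47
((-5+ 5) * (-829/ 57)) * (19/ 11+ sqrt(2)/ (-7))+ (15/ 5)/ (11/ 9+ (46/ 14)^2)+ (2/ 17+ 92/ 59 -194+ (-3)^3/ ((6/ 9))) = -1236336981/ 5315900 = -232.57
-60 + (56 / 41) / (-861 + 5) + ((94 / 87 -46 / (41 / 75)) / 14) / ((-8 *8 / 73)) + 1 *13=-245696831 / 6106704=-40.23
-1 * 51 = -51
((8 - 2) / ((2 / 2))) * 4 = 24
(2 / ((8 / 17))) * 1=17 / 4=4.25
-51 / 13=-3.92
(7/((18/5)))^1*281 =9835/18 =546.39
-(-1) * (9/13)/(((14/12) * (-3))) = -18/91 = -0.20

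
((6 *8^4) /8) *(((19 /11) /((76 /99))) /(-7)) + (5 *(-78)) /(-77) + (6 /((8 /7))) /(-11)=-43245 /44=-982.84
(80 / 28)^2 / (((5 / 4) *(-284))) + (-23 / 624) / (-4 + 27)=-53399 / 2170896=-0.02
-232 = -232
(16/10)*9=72/5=14.40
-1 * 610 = -610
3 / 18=0.17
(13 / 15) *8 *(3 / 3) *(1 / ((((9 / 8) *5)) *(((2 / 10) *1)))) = 832 / 135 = 6.16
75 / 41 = 1.83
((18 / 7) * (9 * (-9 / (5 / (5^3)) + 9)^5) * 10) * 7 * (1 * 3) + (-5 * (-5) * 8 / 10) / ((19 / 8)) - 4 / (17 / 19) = -738086985087712004 / 323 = -2285099025039356.05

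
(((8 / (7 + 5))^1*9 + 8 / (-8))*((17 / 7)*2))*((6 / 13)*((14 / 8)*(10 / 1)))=2550 / 13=196.15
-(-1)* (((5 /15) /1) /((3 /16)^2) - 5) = 121 /27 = 4.48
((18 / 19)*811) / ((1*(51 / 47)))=228702 / 323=708.06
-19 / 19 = -1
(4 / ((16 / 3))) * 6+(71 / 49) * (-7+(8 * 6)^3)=15703511 / 98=160239.91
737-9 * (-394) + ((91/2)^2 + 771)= 28497/4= 7124.25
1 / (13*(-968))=-1 / 12584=-0.00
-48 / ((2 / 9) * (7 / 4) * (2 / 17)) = -1049.14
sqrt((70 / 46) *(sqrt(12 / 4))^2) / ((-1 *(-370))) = sqrt(2415) / 8510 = 0.01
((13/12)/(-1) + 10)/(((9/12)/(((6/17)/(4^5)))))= 107/26112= 0.00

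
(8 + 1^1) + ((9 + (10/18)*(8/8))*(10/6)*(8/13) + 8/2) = 8003/351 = 22.80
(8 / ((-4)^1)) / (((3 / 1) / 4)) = -8 / 3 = -2.67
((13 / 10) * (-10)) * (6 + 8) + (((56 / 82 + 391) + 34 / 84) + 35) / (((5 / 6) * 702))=-36521179 / 201474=-181.27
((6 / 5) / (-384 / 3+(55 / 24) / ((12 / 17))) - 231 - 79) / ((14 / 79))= -314260183 / 179645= -1749.34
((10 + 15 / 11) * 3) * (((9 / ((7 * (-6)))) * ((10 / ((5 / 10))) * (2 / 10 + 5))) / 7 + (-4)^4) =4645500 / 539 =8618.74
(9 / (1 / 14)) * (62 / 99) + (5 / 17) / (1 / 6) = 15086 / 187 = 80.67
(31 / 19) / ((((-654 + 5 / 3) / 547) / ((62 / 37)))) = -2.29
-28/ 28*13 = -13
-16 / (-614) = 8 / 307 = 0.03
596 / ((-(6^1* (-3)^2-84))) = 298 / 15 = 19.87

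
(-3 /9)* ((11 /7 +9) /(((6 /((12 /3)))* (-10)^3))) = 37 /15750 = 0.00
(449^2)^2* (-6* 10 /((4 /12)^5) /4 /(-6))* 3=148143600867645 /2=74071800433822.50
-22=-22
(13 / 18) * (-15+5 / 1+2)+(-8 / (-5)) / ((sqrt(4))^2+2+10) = -5.68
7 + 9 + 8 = 24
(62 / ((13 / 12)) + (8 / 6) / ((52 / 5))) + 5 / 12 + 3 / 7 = 63559 / 1092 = 58.20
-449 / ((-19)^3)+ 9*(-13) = -802054 / 6859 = -116.93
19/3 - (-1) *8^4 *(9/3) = 36883/3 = 12294.33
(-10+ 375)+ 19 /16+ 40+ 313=719.19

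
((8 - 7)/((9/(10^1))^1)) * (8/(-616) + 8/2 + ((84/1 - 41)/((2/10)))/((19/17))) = 957560/4389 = 218.17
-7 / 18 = -0.39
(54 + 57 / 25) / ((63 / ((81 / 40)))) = 1809 / 1000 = 1.81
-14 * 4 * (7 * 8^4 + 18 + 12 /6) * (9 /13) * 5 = -72303840 /13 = -5561833.85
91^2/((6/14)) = 57967/3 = 19322.33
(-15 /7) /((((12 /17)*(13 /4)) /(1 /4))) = -85 /364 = -0.23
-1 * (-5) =5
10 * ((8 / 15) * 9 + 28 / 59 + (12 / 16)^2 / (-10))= 52.18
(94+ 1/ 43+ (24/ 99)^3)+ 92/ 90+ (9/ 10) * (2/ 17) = 12499977332/ 131349735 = 95.17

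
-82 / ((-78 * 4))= 41 / 156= 0.26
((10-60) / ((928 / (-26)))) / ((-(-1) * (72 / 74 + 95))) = 12025 / 823832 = 0.01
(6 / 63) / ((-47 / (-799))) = 34 / 21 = 1.62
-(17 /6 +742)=-4469 /6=-744.83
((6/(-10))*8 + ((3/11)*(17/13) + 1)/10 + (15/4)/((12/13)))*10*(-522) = 1796985/572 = 3141.58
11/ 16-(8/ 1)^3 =-8181/ 16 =-511.31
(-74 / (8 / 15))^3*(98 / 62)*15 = -125651098125 / 1984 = -63332206.72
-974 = -974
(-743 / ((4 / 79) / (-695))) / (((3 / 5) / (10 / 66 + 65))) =1107424144.57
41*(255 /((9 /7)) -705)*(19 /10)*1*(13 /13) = -118408 /3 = -39469.33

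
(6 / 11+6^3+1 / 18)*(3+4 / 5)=814853 / 990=823.08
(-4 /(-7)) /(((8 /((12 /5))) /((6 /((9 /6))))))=0.69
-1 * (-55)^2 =-3025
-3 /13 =-0.23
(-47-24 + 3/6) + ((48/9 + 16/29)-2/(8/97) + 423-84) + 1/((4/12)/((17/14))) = 618203/2436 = 253.78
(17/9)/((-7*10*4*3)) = -17/7560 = -0.00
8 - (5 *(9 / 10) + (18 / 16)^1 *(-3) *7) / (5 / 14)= 1231 / 20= 61.55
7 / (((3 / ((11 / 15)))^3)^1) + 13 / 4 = 1221893 / 364500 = 3.35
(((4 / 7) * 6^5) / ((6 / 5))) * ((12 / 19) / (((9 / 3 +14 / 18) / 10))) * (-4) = -55987200 / 2261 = -24762.14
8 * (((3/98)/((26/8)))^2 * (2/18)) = 32/405769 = 0.00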